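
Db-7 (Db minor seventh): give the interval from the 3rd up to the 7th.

Dbm7 is spelled Db, Fb, Ab, Cb.
That puts Fb below Cb.
Fb up to Cb spans 5 letter names and 7 semitones — a perfect fifth.

perfect fifth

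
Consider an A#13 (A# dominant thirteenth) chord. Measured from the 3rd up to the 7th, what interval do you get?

diminished fifth

A#13 is spelled A#-C##-E#-G#-B#-F##.
That puts C## below G#.
5 letter names make it a fifth; at 6 semitones (a half step narrower than perfect) the quality is diminished.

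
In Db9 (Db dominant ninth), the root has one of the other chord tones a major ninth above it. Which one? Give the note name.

Spelling the chord: Db-F-Ab-Cb-Eb.
The root is Db. A major ninth above Db is Eb.
Eb is the chord's 9th.

Eb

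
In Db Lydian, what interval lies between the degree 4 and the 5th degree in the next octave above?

minor ninth

Spelling Db Lydian: Db Eb F G Ab Bb C.
So we need the interval from G up to Ab.
G up to Ab is 13 semitones, a half step narrower than a major ninth, so the interval is minor.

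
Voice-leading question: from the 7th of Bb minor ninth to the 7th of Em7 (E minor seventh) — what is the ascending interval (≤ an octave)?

Bb minor ninth has Ab as its 7th, and Em7 (E minor seventh) has D as its 7th.
Ab up to D is 6 semitones, a half step wider than a perfect fourth, so the interval is augmented.

A4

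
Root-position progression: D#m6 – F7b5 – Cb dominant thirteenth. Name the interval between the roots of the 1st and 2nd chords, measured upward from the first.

diminished third

The roots are D# and F.
D# up to F is 2 semitones, a whole step narrower than a major third, so the interval is diminished.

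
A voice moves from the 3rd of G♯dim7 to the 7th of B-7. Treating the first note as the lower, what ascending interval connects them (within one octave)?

m7

The 3rd of G♯dim7 is B; the 7th of B-7 is A.
7 letter names make it a seventh; at 10 semitones (a half step narrower than major) the quality is minor.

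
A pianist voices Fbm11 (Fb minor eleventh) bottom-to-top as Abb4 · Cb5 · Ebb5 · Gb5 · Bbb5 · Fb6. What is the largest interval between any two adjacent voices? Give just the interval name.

Adjacent intervals: Abb4→Cb5 = major third; Cb5→Ebb5 = minor third; Ebb5→Gb5 = major third; Gb5→Bbb5 = minor third; Bbb5→Fb6 = perfect fifth.
The largest is Bbb5 to Fb6, a perfect fifth (7 semitones).

perfect 5th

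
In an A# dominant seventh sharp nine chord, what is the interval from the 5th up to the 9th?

The chord tones of A# dominant seventh sharp nine are A#–C##–E#–G#–B##.
5th = E#; 9th = B##.
E# up to B## is 8 semitones, a half step wider than a perfect fifth, so the interval is augmented.

augmented 5th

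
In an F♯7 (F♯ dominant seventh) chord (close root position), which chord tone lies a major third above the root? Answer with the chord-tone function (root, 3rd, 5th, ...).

3rd

The chord tones of F♯7 (F♯ dominant seventh) are F♯, A♯, C♯, E.
The root is F♯. A major third above F♯ is A♯.
A♯ is the chord's 3rd.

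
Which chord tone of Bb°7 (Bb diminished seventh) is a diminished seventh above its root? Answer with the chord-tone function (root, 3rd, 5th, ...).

Spelling the chord: Bb-Db-Fb-Abb.
The root is Bb. A diminished seventh above Bb is Abb.
Abb is the chord's 7th.

7th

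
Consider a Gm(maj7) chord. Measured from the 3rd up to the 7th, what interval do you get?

augmented fifth

The chord tones of G minor-major seventh are G-B♭-D-F♯.
3rd = B♭; 7th = F♯.
5 letter names make it a fifth; at 8 semitones (a half step wider than perfect) the quality is augmented.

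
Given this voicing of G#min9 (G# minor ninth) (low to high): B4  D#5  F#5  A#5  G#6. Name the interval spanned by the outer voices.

The outer voices are B4 and G#6.
Counting 13 letters and 21 half steps from B gives a major thirteenth.

major thirteenth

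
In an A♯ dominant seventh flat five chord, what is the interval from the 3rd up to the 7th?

d5

Spelling the chord: A♯-C𝄪-E-G♯.
So we need the interval from C𝄪 up to G♯.
C𝄪 up to G♯ is 6 semitones, a half step narrower than a perfect fifth, so the interval is diminished.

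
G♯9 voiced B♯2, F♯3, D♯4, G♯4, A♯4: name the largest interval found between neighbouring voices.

Adjacent intervals: B♯2→F♯3 = diminished fifth; F♯3→D♯4 = major sixth; D♯4→G♯4 = perfect fourth; G♯4→A♯4 = major second.
The largest is F♯3 to D♯4, a major sixth (9 semitones).

M6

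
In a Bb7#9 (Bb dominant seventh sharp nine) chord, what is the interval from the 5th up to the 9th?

Bb7#9 is spelled Bb-D-F-Ab-C#.
So we need the interval from F up to C#.
From F to C#: 8 semitones over a fifth = augmented.

A5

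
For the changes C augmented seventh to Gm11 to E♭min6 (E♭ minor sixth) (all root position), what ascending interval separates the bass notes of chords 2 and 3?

The roots are G and E♭.
From G to E♭: 8 semitones over a sixth = minor.

minor sixth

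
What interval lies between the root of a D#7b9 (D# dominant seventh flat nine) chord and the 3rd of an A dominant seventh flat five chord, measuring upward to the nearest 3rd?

The root of D#7b9 (D# dominant seventh flat nine) is D#; the 3rd of A dominant seventh flat five is C#.
From D# to C#: 10 semitones over a seventh = minor.

m7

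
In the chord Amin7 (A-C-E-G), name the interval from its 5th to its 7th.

That puts E below G.
E up to G is 3 semitones, a half step narrower than a major third, so the interval is minor.

m3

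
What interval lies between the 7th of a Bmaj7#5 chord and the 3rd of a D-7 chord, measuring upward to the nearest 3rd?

The 7th of Bmaj7#5 is A♯; the 3rd of D-7 is F.
6 letter names make it a sixth; at 7 semitones (a whole step narrower than major) the quality is diminished.

diminished sixth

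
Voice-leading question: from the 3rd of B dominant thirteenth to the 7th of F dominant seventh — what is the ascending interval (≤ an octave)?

d2

B dominant thirteenth has D♯ as its 3rd, and F dominant seventh has E♭ as its 7th.
D♯ up to E♭ is 0 semitones, a whole step narrower than a major second, so the interval is diminished.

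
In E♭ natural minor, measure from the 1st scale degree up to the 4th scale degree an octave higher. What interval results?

perfect eleventh

The scale runs E♭ F G♭ A♭ B♭ C♭ D♭.
1st scale degree = E♭; 4th scale degree (up an octave) = A♭.
E♭ up to A♭ spans 11 letter names and 17 semitones — a perfect eleventh.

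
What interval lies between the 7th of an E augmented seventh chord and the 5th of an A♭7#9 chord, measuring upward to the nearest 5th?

minor second

E augmented seventh has D as its 7th, and A♭7#9 has E♭ as its 5th.
From D to E♭: 1 semitone over a second = minor.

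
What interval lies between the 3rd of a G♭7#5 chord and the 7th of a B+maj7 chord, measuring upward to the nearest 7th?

augmented 7th

G♭7#5 has B♭ as its 3rd, and B+maj7 has A♯ as its 7th.
B♭ up to A♯ is 12 semitones, a half step wider than a major seventh, so the interval is augmented.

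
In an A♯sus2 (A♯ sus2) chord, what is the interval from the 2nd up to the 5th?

perfect 4th

Spelling the chord: A♯-B♯-E♯.
That puts B♯ below E♯.
Counting 4 letters and 5 half steps from B♯ gives a perfect fourth.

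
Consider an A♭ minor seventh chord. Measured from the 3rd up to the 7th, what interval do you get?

perfect fifth

Spelling the chord: A♭–C♭–E♭–G♭.
That puts C♭ below G♭.
Counting 5 letters and 7 half steps from C♭ gives a perfect fifth.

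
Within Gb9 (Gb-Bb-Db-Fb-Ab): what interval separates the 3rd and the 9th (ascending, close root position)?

minor 7th

So we need the interval from Bb up to Ab.
7 letter names make it a seventh; at 10 semitones (a half step narrower than major) the quality is minor.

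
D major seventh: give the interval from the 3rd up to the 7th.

perfect fifth

D major seventh: D–F#–A–C#.
The 3rd is F# and the 7th is C#.
Counting 5 letters and 7 half steps from F# gives a perfect fifth.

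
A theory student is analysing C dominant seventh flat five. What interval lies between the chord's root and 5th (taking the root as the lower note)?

Spelling the chord: C E G♭ B♭.
The root is C and the 5th is G♭.
C up to G♭ is 6 semitones, a half step narrower than a perfect fifth, so the interval is diminished.

diminished fifth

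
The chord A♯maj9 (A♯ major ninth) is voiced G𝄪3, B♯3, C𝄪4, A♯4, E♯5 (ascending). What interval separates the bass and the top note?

The outer voices are G𝄪3 and E♯5.
G𝄪 up to E♯ is 20 semitones, a half step narrower than a major thirteenth, so the interval is minor.

minor thirteenth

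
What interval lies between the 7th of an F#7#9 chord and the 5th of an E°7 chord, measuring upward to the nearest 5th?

diminished 5th

The 7th of F#7#9 is E; the 5th of E°7 is Bb.
5 letter names make it a fifth; at 6 semitones (a half step narrower than perfect) the quality is diminished.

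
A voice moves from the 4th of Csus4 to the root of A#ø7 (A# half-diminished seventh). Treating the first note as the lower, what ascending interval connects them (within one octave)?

Csus4 has F as its 4th, and A#ø7 (A# half-diminished seventh) has A# as its root.
3 letter names make it a third; at 5 semitones (a half step wider than major) the quality is augmented.

augmented 3rd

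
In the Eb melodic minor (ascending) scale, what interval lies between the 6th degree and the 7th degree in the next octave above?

major ninth

Eb melodic minor: Eb F Gb Ab Bb C D.
The 6th degree is C and the degree 7 (up an octave) is D.
C up to D spans 9 letter names and 14 semitones — a major ninth.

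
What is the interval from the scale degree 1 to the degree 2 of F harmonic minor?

Spelling F harmonic minor: F G Ab Bb C Db E.
That puts F below G.
From F to G is 2 semitones, exactly the major second.

major second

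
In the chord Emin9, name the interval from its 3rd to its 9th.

Em9 is spelled E–G–B–D–F#.
So we need the interval from G up to F#.
From G to F# is 11 semitones, exactly the major seventh.

major seventh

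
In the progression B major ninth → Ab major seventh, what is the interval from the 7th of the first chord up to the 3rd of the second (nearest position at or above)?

d3

The 7th of B major ninth is A#; the 3rd of Ab major seventh is C.
From A# to C: 2 semitones over a third = diminished.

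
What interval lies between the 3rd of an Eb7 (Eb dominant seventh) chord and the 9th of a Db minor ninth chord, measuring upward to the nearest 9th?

The 3rd of Eb7 (Eb dominant seventh) is G; the 9th of Db minor ninth is Eb.
From G to Eb: 8 semitones over a sixth = minor.

minor sixth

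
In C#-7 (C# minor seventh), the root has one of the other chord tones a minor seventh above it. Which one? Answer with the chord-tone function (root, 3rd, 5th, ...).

7th

C#-7: C#-E-G#-B.
The root is C#. A minor seventh above C# is B.
B is the chord's 7th.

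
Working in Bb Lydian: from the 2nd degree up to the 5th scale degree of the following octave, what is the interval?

P11

Bb lydian: Bb C D E F G A.
That puts C below F.
From C to F is 17 semitones, exactly the perfect eleventh.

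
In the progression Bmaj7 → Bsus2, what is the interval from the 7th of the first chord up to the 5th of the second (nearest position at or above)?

minor sixth

Bmaj7 has A# as its 7th, and Bsus2 has F# as its 5th.
A# up to F# is 8 semitones, a half step narrower than a major sixth, so the interval is minor.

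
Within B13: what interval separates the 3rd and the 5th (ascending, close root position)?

m3

B13: B–D#–F#–A–C#–G#.
3rd = D#; 5th = F#.
3 letter names make it a third; at 3 semitones (a half step narrower than major) the quality is minor.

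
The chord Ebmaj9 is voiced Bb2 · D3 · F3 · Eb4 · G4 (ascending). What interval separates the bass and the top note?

M13

The outer voices are Bb2 and G4.
Counting 13 letters and 21 half steps from Bb gives a major thirteenth.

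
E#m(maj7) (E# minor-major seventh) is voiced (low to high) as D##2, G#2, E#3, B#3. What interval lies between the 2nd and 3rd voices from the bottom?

Those voices are G#2 and E#3.
From G# to E# is 9 semitones, exactly the major sixth.

major sixth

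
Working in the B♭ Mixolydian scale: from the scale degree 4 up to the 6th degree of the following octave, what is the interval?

The scale runs B♭ C D E♭ F G A♭.
So we need the interval from E♭ up to G.
From E♭ to G is 16 semitones, exactly the major tenth.

major 10th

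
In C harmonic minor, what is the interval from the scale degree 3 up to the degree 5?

M3

C harmonic minor: C D Eb F G Ab B.
So we need the interval from Eb up to G.
Counting 3 letters and 4 half steps from Eb gives a major third.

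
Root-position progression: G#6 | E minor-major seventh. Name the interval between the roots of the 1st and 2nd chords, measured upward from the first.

minor sixth

The roots are G# and E.
From G# to E: 8 semitones over a sixth = minor.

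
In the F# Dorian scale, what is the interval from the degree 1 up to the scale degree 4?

Spelling the F# Dorian scale: F# G# A B C# D# E.
So we need the interval from F# up to B.
From F# to B is 5 semitones, exactly the perfect fourth.

perfect 4th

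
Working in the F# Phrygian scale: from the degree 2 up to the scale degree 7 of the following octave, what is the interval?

F# phrygian: F# G A B C# D E.
Degree 2 = G; 7th scale degree (up an octave) = E.
From G to E is 21 semitones, exactly the major thirteenth.

major thirteenth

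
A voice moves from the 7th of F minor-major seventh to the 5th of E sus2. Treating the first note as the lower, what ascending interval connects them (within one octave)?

perfect fifth

The 7th of F minor-major seventh is E; the 5th of E sus2 is B.
E up to B spans 5 letter names and 7 semitones — a perfect fifth.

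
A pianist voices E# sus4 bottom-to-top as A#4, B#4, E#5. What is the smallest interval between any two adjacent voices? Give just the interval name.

M2

Adjacent intervals: A#4→B#4 = major second; B#4→E#5 = perfect fourth.
The smallest is A#4 to B#4, a major second (2 semitones).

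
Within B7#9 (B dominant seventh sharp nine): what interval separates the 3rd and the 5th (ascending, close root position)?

minor third

The chord tones of B7#9 (B dominant seventh sharp nine) are B–D#–F#–A–C##.
3rd = D#; 5th = F#.
From D# to F#: 3 semitones over a third = minor.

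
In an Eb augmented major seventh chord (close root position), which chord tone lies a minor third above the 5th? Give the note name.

Eb augmented major seventh: Eb-G-B-D.
The 5th is B. A minor third above B is D.
D is the chord's 7th.

D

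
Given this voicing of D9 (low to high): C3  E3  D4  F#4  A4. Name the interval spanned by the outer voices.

major 13th

The outer voices are C3 and A4.
From C to A is 21 semitones, exactly the major thirteenth.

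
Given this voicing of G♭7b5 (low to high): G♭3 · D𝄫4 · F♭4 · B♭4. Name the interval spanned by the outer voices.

The outer voices are G♭3 and B♭4.
G♭ up to B♭ spans 10 letter names and 16 semitones — a major tenth.

major tenth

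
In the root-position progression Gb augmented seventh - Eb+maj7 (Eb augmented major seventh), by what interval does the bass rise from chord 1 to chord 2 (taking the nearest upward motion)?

The roots are Gb and Eb.
Counting 6 letters and 9 half steps from Gb gives a major sixth.

major sixth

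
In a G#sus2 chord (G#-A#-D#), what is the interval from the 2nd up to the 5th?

The 2nd is A# and the 5th is D#.
Counting 4 letters and 5 half steps from A# gives a perfect fourth.

perfect 4th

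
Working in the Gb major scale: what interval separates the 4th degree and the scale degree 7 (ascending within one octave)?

augmented fourth

Spelling the Gb major scale: Gb Ab Bb Cb Db Eb F.
4th degree = Cb; scale degree 7 = F.
From Cb to F: 6 semitones over a fourth = augmented.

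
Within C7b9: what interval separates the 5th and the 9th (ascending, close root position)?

C7b9 (C dominant seventh flat nine) is spelled C-E-G-Bb-Db.
So we need the interval from G up to Db.
From G to Db: 6 semitones over a fifth = diminished.

diminished fifth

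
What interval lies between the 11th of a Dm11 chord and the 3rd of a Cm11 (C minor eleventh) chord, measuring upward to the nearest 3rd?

minor sixth

The 11th of Dm11 is G; the 3rd of Cm11 (C minor eleventh) is Eb.
6 letter names make it a sixth; at 8 semitones (a half step narrower than major) the quality is minor.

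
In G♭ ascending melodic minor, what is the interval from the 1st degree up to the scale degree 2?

Spelling G♭ ascending melodic minor: G♭ A♭ B𝄫 C♭ D♭ E♭ F.
1st degree = G♭; scale degree 2 = A♭.
Counting 2 letters and 2 half steps from G♭ gives a major second.

major 2nd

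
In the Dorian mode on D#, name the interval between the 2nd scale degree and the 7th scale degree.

minor 6th

Spelling the Dorian mode on D#: D# E# F# G# A# B# C#.
The 2nd scale degree is E# and the degree 7 is C#.
E# up to C# is 8 semitones, a half step narrower than a major sixth, so the interval is minor.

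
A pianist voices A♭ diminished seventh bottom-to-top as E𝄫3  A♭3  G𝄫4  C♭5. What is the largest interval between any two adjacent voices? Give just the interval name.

Adjacent intervals: E𝄫3→A♭3 = augmented fourth; A♭3→G𝄫4 = diminished seventh; G𝄫4→C♭5 = augmented fourth.
The largest is A♭3 to G𝄫4, a diminished seventh (9 semitones).

d7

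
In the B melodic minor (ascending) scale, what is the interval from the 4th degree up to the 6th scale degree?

Spelling the B melodic minor (ascending) scale: B C# D E F# G# A#.
The 4th degree is E and the degree 6 is G#.
E up to G# spans 3 letter names and 4 semitones — a major third.

M3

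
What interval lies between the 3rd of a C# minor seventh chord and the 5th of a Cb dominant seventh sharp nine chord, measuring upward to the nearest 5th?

diminished third

The 3rd of C# minor seventh is E; the 5th of Cb dominant seventh sharp nine is Gb.
E up to Gb is 2 semitones, a whole step narrower than a major third, so the interval is diminished.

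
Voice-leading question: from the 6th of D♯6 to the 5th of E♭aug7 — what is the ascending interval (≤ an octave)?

The 6th of D♯6 is B♯; the 5th of E♭aug7 is B.
B♯ up to B is 11 semitones, a half step narrower than a perfect octave, so the interval is diminished.

diminished octave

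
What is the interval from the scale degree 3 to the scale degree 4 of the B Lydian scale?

The scale runs B C# D# E# F# G# A#.
So we need the interval from D# up to E#.
D# up to E# spans 2 letter names and 2 semitones — a major second.

major second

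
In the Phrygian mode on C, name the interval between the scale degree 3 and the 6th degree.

Spelling the Phrygian mode on C: C Db Eb F G Ab Bb.
The scale degree 3 is Eb and the 6th scale degree is Ab.
From Eb to Ab is 5 semitones, exactly the perfect fourth.

perfect fourth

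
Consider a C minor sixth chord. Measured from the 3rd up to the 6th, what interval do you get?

augmented fourth

Cmin6 is spelled C–E♭–G–A.
That puts E♭ below A.
4 letter names make it a fourth; at 6 semitones (a half step wider than perfect) the quality is augmented.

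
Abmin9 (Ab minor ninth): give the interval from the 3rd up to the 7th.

perfect fifth

Spelling the chord: Ab–Cb–Eb–Gb–Bb.
So we need the interval from Cb up to Gb.
Cb up to Gb spans 5 letter names and 7 semitones — a perfect fifth.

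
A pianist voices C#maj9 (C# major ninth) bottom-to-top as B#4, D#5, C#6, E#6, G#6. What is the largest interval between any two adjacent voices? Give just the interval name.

Adjacent intervals: B#4→D#5 = minor third; D#5→C#6 = minor seventh; C#6→E#6 = major third; E#6→G#6 = minor third.
The largest is D#5 to C#6, a minor seventh (10 semitones).

minor seventh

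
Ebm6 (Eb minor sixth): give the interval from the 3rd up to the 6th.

Eb minor sixth is spelled Eb, Gb, Bb, C.
The 3rd is Gb and the 6th is C.
Gb up to C is 6 semitones, a half step wider than a perfect fourth, so the interval is augmented.

augmented 4th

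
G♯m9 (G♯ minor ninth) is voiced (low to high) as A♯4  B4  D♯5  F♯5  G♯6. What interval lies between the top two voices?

major ninth

Those voices are F♯5 and G♯6.
Counting 9 letters and 14 half steps from F♯ gives a major ninth.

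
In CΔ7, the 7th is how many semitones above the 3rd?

7

CM7 (C major seventh): C-E-G-B.
E to B is a perfect fifth: 7 semitones.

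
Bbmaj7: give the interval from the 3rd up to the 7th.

perfect 5th

Spelling the chord: Bb, D, F, A.
So we need the interval from D up to A.
D up to A spans 5 letter names and 7 semitones — a perfect fifth.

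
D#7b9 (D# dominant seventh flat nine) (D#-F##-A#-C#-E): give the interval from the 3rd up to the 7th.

diminished fifth

The 3rd is F## and the 7th is C#.
F## up to C# is 6 semitones, a half step narrower than a perfect fifth, so the interval is diminished.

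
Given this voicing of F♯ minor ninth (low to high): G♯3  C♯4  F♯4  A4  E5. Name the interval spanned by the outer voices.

m13

The outer voices are G♯3 and E5.
From G♯ to E: 20 semitones over a thirteenth = minor.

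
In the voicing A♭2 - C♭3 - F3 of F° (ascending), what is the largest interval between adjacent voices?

augmented fourth

Adjacent intervals: A♭2→C♭3 = minor third; C♭3→F3 = augmented fourth.
The largest is C♭3 to F3, an augmented fourth (6 semitones).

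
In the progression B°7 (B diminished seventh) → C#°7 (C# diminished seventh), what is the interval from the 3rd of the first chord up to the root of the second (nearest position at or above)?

major 7th

B°7 (B diminished seventh) has D as its 3rd, and C#°7 (C# diminished seventh) has C# as its root.
D up to C# spans 7 letter names and 11 semitones — a major seventh.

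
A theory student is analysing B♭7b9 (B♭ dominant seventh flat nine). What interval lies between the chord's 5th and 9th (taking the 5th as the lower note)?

diminished fifth

B♭7b9 (B♭ dominant seventh flat nine) is spelled B♭–D–F–A♭–C♭.
That puts F below C♭.
F up to C♭ is 6 semitones, a half step narrower than a perfect fifth, so the interval is diminished.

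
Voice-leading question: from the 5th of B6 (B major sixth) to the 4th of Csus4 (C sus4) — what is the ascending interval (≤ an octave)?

d8

The 5th of B6 (B major sixth) is F♯; the 4th of Csus4 (C sus4) is F.
8 letter names make it an octave; at 11 semitones (a half step narrower than perfect) the quality is diminished.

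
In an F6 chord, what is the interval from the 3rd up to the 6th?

perfect fourth

F major sixth is spelled F-A-C-D.
So we need the interval from A up to D.
From A to D is 5 semitones, exactly the perfect fourth.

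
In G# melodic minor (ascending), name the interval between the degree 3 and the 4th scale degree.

G# melodic minor: G# A# B C# D# E# F##.
The degree 3 is B and the 4th degree is C#.
Counting 2 letters and 2 half steps from B gives a major second.

major second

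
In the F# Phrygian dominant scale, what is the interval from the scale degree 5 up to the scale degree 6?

minor second

Spelling the F# Phrygian dominant scale: F# G A# B C# D E.
The scale degree 5 is C# and the 6th degree is D.
2 letter names make it a second; at 1 semitone (a half step narrower than major) the quality is minor.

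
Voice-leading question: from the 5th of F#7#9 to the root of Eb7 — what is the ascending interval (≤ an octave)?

F#7#9 has C# as its 5th, and Eb7 has Eb as its root.
3 letter names make it a third; at 2 semitones (a whole step narrower than major) the quality is diminished.

d3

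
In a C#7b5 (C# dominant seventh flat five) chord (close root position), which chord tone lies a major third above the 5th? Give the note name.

C#7b5 is spelled C#-E#-G-B.
The 5th is G. A major third above G is B.
B is the chord's 7th.

B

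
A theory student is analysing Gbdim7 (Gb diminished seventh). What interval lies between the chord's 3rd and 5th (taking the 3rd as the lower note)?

The chord tones of Gb°7 are Gb-Bbb-Dbb-Fbb.
3rd = Bbb; 5th = Dbb.
Bbb up to Dbb is 3 semitones, a half step narrower than a major third, so the interval is minor.

minor third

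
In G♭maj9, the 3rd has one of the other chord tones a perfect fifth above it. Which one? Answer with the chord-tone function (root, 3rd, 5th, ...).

7th

The chord tones of G♭maj9 are G♭–B♭–D♭–F–A♭.
The 3rd is B♭. A perfect fifth above B♭ is F.
F is the chord's 7th.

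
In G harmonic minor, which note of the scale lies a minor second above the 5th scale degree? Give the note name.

The scale is G A Bb C D Eb F#.
The 5th scale degree is D; a minor second above that is Eb — scale degree 6.

Eb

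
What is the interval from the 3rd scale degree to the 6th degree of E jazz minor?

E melodic minor: E F♯ G A B C♯ D♯.
So we need the interval from G up to C♯.
4 letter names make it a fourth; at 6 semitones (a half step wider than perfect) the quality is augmented.

augmented 4th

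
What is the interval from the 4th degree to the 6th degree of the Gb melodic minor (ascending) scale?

major 3rd

Gb melodic minor: Gb Ab Bbb Cb Db Eb F.
That puts Cb below Eb.
From Cb to Eb is 4 semitones, exactly the major third.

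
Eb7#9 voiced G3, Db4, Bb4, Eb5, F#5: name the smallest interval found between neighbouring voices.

Adjacent intervals: G3→Db4 = diminished fifth; Db4→Bb4 = major sixth; Bb4→Eb5 = perfect fourth; Eb5→F#5 = augmented second.
The smallest is Eb5 to F#5, an augmented second (3 semitones).

augmented second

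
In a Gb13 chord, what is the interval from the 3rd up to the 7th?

diminished 5th

Gb dominant thirteenth is spelled Gb, Bb, Db, Fb, Ab, Eb.
3rd = Bb; 7th = Fb.
5 letter names make it a fifth; at 6 semitones (a half step narrower than perfect) the quality is diminished.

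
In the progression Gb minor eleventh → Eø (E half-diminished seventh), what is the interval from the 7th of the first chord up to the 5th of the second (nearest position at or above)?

augmented fourth

The 7th of Gb minor eleventh is Fb; the 5th of Eø (E half-diminished seventh) is Bb.
Fb up to Bb is 6 semitones, a half step wider than a perfect fourth, so the interval is augmented.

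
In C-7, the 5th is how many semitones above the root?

7

Spelling the chord: C Eb G Bb.
C to G is a perfect fifth: 7 semitones.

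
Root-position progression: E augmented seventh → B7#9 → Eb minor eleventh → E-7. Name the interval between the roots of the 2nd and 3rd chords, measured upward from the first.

The roots are B and Eb.
B up to Eb is 4 semitones, a half step narrower than a perfect fourth, so the interval is diminished.

diminished fourth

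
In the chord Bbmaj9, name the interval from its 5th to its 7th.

Spelling the chord: Bb–D–F–A–C.
The 5th is F and the 7th is A.
Counting 3 letters and 4 half steps from F gives a major third.

major 3rd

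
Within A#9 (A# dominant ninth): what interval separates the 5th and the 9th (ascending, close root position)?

Spelling the chord: A#, C##, E#, G#, B#.
That puts E# below B#.
Counting 5 letters and 7 half steps from E# gives a perfect fifth.

perfect fifth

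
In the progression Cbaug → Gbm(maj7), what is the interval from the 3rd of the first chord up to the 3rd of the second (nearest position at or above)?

diminished fifth

Cbaug has Eb as its 3rd, and Gbm(maj7) has Bbb as its 3rd.
Eb up to Bbb is 6 semitones, a half step narrower than a perfect fifth, so the interval is diminished.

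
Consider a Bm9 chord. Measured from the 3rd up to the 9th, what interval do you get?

Bmin9: B D F# A C#.
That puts D below C#.
From D to C# is 11 semitones, exactly the major seventh.

major seventh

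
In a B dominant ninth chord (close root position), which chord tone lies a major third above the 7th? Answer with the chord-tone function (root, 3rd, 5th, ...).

B9: B D# F# A C#.
The 7th is A. A major third above A is C#.
C# is the chord's 9th.

9th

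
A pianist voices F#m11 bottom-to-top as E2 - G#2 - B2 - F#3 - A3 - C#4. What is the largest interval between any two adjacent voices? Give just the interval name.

Adjacent intervals: E2→G#2 = major third; G#2→B2 = minor third; B2→F#3 = perfect fifth; F#3→A3 = minor third; A3→C#4 = major third.
The largest is B2 to F#3, a perfect fifth (7 semitones).

perfect fifth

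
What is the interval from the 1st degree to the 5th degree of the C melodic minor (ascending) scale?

C melodic minor: C D Eb F G A B.
1st degree = C; 5th scale degree = G.
Counting 5 letters and 7 half steps from C gives a perfect fifth.

perfect 5th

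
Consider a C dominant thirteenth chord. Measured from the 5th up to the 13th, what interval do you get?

The chord tones of C dominant thirteenth are C–E–G–Bb–D–A.
That puts G below A.
G up to A spans 9 letter names and 14 semitones — a major ninth.

major ninth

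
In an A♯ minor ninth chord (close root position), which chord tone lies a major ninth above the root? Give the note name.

Spelling the chord: A♯–C♯–E♯–G♯–B♯.
The root is A♯. A major ninth above A♯ is B♯.
B♯ is the chord's 9th.

B#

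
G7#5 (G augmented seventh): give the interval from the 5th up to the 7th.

G augmented seventh: G B D♯ F.
The 5th is D♯ and the 7th is F.
3 letter names make it a third; at 2 semitones (a whole step narrower than major) the quality is diminished.

diminished third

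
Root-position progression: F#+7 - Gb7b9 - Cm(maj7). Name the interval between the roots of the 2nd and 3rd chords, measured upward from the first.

The roots are Gb and C.
4 letter names make it a fourth; at 6 semitones (a half step wider than perfect) the quality is augmented.

A4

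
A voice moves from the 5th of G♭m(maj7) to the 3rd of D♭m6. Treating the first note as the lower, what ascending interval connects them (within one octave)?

The 5th of G♭m(maj7) is D♭; the 3rd of D♭m6 is F♭.
D♭ up to F♭ is 3 semitones, a half step narrower than a major third, so the interval is minor.

minor third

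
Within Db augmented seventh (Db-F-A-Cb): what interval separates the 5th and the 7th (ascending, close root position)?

That puts A below Cb.
3 letter names make it a third; at 2 semitones (a whole step narrower than major) the quality is diminished.

diminished 3rd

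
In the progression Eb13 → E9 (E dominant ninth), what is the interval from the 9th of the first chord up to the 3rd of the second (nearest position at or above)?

The 9th of Eb13 is F; the 3rd of E9 (E dominant ninth) is G#.
From F to G#: 3 semitones over a second = augmented.

augmented 2nd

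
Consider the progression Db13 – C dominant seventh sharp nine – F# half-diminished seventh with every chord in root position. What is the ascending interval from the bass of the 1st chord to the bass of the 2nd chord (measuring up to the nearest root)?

major seventh

The roots are Db and C.
Counting 7 letters and 11 half steps from Db gives a major seventh.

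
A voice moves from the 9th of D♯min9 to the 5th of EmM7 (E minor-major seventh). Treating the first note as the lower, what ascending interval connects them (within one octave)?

d5

The 9th of D♯min9 is E♯; the 5th of EmM7 (E minor-major seventh) is B.
From E♯ to B: 6 semitones over a fifth = diminished.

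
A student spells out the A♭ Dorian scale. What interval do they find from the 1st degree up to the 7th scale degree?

A♭ dorian: A♭ B♭ C♭ D♭ E♭ F G♭.
So we need the interval from A♭ up to G♭.
7 letter names make it a seventh; at 10 semitones (a half step narrower than major) the quality is minor.

m7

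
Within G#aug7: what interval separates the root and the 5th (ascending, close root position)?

G#7#5 (G# augmented seventh): G#-B#-D##-F#.
Root = G#; 5th = D##.
G# up to D## is 8 semitones, a half step wider than a perfect fifth, so the interval is augmented.

augmented fifth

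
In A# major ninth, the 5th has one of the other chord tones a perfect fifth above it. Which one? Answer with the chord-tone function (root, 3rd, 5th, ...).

9th

Spelling the chord: A#, C##, E#, G##, B#.
The 5th is E#. A perfect fifth above E# is B#.
B# is the chord's 9th.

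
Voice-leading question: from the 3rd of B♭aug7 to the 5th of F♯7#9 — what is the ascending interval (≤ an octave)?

major seventh

B♭aug7 has D as its 3rd, and F♯7#9 has C♯ as its 5th.
From D to C♯ is 11 semitones, exactly the major seventh.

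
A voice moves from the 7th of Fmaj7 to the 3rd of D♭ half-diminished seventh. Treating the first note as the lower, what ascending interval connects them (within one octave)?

diminished second

Fmaj7 has E as its 7th, and D♭ half-diminished seventh has F♭ as its 3rd.
2 letter names make it a second; at 0 semitones (a whole step narrower than major) the quality is diminished.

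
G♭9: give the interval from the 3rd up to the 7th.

diminished fifth

G♭ dominant ninth is spelled G♭-B♭-D♭-F♭-A♭.
The 3rd is B♭ and the 7th is F♭.
5 letter names make it a fifth; at 6 semitones (a half step narrower than perfect) the quality is diminished.
That tritone between 3rd and 7th is what gives the dominant seventh its pull toward resolution.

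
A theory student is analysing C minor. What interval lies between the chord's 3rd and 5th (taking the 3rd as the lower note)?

Spelling the chord: C–Eb–G.
The 3rd is Eb and the 5th is G.
Eb up to G spans 3 letter names and 4 semitones — a major third.

major third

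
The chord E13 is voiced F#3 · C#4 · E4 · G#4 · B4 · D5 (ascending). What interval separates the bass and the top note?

The outer voices are F#3 and D5.
From F# to D: 20 semitones over a thirteenth = minor.

minor thirteenth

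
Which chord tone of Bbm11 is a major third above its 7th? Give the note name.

Bb minor eleventh: Bb–Db–F–Ab–C–Eb.
The 7th is Ab. A major third above Ab is C.
C is the chord's 9th.

C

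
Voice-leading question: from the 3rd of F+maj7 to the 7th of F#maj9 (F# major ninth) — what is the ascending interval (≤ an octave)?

augmented 5th

F+maj7 has A as its 3rd, and F#maj9 (F# major ninth) has E# as its 7th.
5 letter names make it a fifth; at 8 semitones (a half step wider than perfect) the quality is augmented.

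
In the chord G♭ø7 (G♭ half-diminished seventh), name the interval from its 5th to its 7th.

major third

Spelling the chord: G♭-B𝄫-D𝄫-F♭.
The 5th is D𝄫 and the 7th is F♭.
Counting 3 letters and 4 half steps from D𝄫 gives a major third.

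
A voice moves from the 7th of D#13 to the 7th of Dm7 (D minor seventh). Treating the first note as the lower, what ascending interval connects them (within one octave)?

D#13 has C# as its 7th, and Dm7 (D minor seventh) has C as its 7th.
8 letter names make it an octave; at 11 semitones (a half step narrower than perfect) the quality is diminished.

diminished octave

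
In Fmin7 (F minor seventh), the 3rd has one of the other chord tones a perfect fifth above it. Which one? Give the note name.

Fmin7: F A♭ C E♭.
The 3rd is A♭. A perfect fifth above A♭ is E♭.
E♭ is the chord's 7th.

Eb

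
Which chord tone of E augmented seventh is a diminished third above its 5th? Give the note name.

Spelling the chord: E, G♯, B♯, D.
The 5th is B♯. A diminished third above B♯ is D.
D is the chord's 7th.

D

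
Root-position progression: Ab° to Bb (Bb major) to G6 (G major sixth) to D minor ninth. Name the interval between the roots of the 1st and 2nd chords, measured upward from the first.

major 2nd

The roots are Ab and Bb.
Ab up to Bb spans 2 letter names and 2 semitones — a major second.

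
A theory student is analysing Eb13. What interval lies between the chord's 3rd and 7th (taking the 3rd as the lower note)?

diminished fifth

The chord tones of Eb13 are Eb, G, Bb, Db, F, C.
3rd = G; 7th = Db.
5 letter names make it a fifth; at 6 semitones (a half step narrower than perfect) the quality is diminished.
This 3–7 tritone is the characteristic tension at the heart of the dominant sound.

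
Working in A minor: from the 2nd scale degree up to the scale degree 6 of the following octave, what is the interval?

The scale runs A B C D E F G.
2nd scale degree = B; scale degree 6 (up an octave) = F.
From B to F: 18 semitones over a twelfth = diminished.

diminished 12th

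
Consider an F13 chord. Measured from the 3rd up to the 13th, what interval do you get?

The chord tones of F13 are F–A–C–Eb–G–D.
3rd = A; 13th = D.
A up to D spans 11 letter names and 17 semitones — a perfect eleventh.

perfect 11th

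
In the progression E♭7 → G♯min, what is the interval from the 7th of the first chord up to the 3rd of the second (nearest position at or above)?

augmented sixth

E♭7 has D♭ as its 7th, and G♯min has B as its 3rd.
From D♭ to B: 10 semitones over a sixth = augmented.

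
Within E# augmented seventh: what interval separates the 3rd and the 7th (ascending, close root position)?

E#7#5 is spelled E#, G##, B##, D#.
So we need the interval from G## up to D#.
5 letter names make it a fifth; at 6 semitones (a half step narrower than perfect) the quality is diminished.

d5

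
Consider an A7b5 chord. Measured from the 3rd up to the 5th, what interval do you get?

diminished third

A7b5: A–C#–Eb–G.
So we need the interval from C# up to Eb.
C# up to Eb is 2 semitones, a whole step narrower than a major third, so the interval is diminished.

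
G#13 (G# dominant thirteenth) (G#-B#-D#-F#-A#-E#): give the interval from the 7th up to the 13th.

major seventh

That puts F# below E#.
Counting 7 letters and 11 half steps from F# gives a major seventh.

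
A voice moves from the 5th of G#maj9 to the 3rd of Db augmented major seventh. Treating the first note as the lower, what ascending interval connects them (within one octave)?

The 5th of G#maj9 is D#; the 3rd of Db augmented major seventh is F.
3 letter names make it a third; at 2 semitones (a whole step narrower than major) the quality is diminished.

d3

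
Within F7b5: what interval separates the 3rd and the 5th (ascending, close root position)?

F7b5: F-A-C♭-E♭.
3rd = A; 5th = C♭.
A up to C♭ is 2 semitones, a whole step narrower than a major third, so the interval is diminished.

diminished third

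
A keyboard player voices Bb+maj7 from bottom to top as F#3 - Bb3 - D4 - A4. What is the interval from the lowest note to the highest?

minor tenth

The outer voices are F#3 and A4.
From F# to A: 15 semitones over a tenth = minor.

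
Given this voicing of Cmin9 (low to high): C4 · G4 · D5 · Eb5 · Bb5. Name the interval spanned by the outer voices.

minor fourteenth

The outer voices are C4 and Bb5.
14 letter names make it a fourteenth; at 22 semitones (a half step narrower than major) the quality is minor.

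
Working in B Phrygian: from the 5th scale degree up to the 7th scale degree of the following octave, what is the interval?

The scale runs B C D E F♯ G A.
So we need the interval from F♯ up to A.
From F♯ to A: 15 semitones over a tenth = minor.

m10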